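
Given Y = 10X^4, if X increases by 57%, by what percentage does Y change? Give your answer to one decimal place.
507.6%

For Y = 10X^4:
If X → X(1 + 0.57)
Then Y → Y · (1 + 0.57)^4
     ≈ Y · 6.0757

Percentage change = ((1 + 0.57)^4 − 1) × 100% ≈ 507.6%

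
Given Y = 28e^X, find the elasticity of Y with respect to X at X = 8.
Elasticity = 8

Elasticity = (dY/dX) · (X/Y)

dY/dX = 28·e^X
At X = 8: dY/dX = 28·e^8, Y = 28·e^8

Elasticity = (28·e^8) · (8 / (28·e^8)) = 8

Interpretation: for a small percentage change in X, the percentage change in Y is approximately 8.00 times as large.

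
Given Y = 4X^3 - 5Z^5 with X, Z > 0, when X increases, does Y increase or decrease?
Y increases

Taking the partial derivative:
∂Y/∂X = 12X^2

∂Y/∂X = 12X^2 > 0 (assuming positive values)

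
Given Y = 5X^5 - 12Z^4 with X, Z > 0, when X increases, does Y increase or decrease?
Y increases

Taking the partial derivative:
∂Y/∂X = 25X^4

∂Y/∂X = 25X^4 > 0 (assuming positive values)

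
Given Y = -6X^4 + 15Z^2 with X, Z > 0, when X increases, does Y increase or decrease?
Y decreases

Taking the partial derivative:
∂Y/∂X = -24X^3

∂Y/∂X = -24X^3 < 0 (assuming positive values)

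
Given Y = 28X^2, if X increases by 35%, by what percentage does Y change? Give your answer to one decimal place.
82.3%

For Y = 28X^2:
If X → X(1 + 0.35)
Then Y → Y · (1 + 0.35)^2
     = Y · 1.8225

Percentage change = ((1 + 0.35)^2 − 1) × 100% ≈ 82.3%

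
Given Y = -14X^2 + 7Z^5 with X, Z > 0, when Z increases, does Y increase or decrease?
Y increases

Taking the partial derivative:
∂Y/∂Z = 35Z^4

∂Y/∂Z = 35Z^4 > 0 (assuming positive values)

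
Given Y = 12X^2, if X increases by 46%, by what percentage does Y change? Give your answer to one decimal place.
113.2%

For Y = 12X^2:
If X → X(1 + 0.46)
Then Y → Y · (1 + 0.46)^2
     = Y · 2.1316

Percentage change = ((1 + 0.46)^2 − 1) × 100% ≈ 113.2%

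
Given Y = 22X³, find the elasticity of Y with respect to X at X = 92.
Elasticity = 3

Elasticity = (dY/dX) · (X/Y)

dY/dX = 66·X²
At X = 92: dY/dX = 558624, Y = 17131136

Elasticity = 558624 · (92 / 17131136) = 3

Interpretation: for a small percentage change in X, the percentage change in Y is approximately 3.00 times as large.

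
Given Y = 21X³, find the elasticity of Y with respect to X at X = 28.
Elasticity = 3

Elasticity = (dY/dX) · (X/Y)

dY/dX = 63·X²
At X = 28: dY/dX = 49392, Y = 460992

Elasticity = 49392 · (28 / 460992) = 3

Interpretation: for a small percentage change in X, the percentage change in Y is approximately 3.00 times as large.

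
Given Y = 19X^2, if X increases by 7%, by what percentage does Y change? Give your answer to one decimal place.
14.5%

For Y = 19X^2:
If X → X(1 + 0.07)
Then Y → Y · (1 + 0.07)^2
     = Y · 1.1449

Percentage change = ((1 + 0.07)^2 − 1) × 100% ≈ 14.5%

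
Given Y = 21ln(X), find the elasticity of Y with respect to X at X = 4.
Elasticity = 1/ln(4) ≈ 0.7213

Elasticity = (dY/dX) · (X/Y)

dY/dX = 21/X
At X = 4: dY/dX = 21/4, Y = 21·ln(4)

Elasticity = (21/4) · (4 / (21·ln(4))) = 1/ln(4) ≈ 0.7213

Interpretation: for a small percentage change in X, the percentage change in Y is approximately 0.72 times as large.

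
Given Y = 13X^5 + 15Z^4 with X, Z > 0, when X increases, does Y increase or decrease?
Y increases

Taking the partial derivative:
∂Y/∂X = 65X^4

∂Y/∂X = 65X^4 > 0 (assuming positive values)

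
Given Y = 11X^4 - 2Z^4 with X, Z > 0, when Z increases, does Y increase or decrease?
Y decreases

Taking the partial derivative:
∂Y/∂Z = -8Z^3

∂Y/∂Z = -8Z^3 < 0 (assuming positive values)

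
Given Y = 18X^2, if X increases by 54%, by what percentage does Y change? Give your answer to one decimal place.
137.2%

For Y = 18X^2:
If X → X(1 + 0.54)
Then Y → Y · (1 + 0.54)^2
     = Y · 2.3716

Percentage change = ((1 + 0.54)^2 − 1) × 100% ≈ 137.2%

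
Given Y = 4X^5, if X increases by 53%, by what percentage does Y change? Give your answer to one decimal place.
738.4%

For Y = 4X^5:
If X → X(1 + 0.53)
Then Y → Y · (1 + 0.53)^5
     ≈ Y · 8.3841

Percentage change = ((1 + 0.53)^5 − 1) × 100% ≈ 738.4%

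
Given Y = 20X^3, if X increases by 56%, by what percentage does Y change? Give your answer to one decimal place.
279.6%

For Y = 20X^3:
If X → X(1 + 0.56)
Then Y → Y · (1 + 0.56)^3
     ≈ Y · 3.7964

Percentage change = ((1 + 0.56)^3 − 1) × 100% ≈ 279.6%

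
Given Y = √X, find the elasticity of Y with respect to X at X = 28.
Elasticity = 1/2

Elasticity = (dY/dX) · (X/Y)

dY/dX = 1/(2·√X)
At X = 28: dY/dX = √7/28, Y = 2·√7

Elasticity = (√7/28) · (28 / (2·√7)) = 1/2

Interpretation: for a small percentage change in X, the percentage change in Y is approximately 0.50 times as large.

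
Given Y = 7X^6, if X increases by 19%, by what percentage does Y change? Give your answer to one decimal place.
184.0%

For Y = 7X^6:
If X → X(1 + 0.19)
Then Y → Y · (1 + 0.19)^6
     ≈ Y · 2.8398

Percentage change = ((1 + 0.19)^6 − 1) × 100% ≈ 184.0%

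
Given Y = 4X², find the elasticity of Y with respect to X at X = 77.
Elasticity = 2

Elasticity = (dY/dX) · (X/Y)

dY/dX = 8·X
At X = 77: dY/dX = 616, Y = 23716

Elasticity = 616 · (77 / 23716) = 2

Interpretation: for a small percentage change in X, the percentage change in Y is approximately 2.00 times as large.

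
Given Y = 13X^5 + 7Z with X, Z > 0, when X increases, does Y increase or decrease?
Y increases

Taking the partial derivative:
∂Y/∂X = 65X^4

∂Y/∂X = 65X^4 > 0 (assuming positive values)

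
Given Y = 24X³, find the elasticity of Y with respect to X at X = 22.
Elasticity = 3

Elasticity = (dY/dX) · (X/Y)

dY/dX = 72·X²
At X = 22: dY/dX = 34848, Y = 255552

Elasticity = 34848 · (22 / 255552) = 3

Interpretation: for a small percentage change in X, the percentage change in Y is approximately 3.00 times as large.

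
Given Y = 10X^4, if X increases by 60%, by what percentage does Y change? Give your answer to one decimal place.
555.4%

For Y = 10X^4:
If X → X(1 + 0.6)
Then Y → Y · (1 + 0.6)^4
     = Y · 6.5536

Percentage change = ((1 + 0.6)^4 − 1) × 100% ≈ 555.4%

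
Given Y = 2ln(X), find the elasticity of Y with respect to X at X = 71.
Elasticity = 1/ln(71) ≈ 0.2346

Elasticity = (dY/dX) · (X/Y)

dY/dX = 2/X
At X = 71: dY/dX = 2/71, Y = 2·ln(71)

Elasticity = (2/71) · (71 / (2·ln(71))) = 1/ln(71) ≈ 0.2346

Interpretation: for a small percentage change in X, the percentage change in Y is approximately 0.23 times as large.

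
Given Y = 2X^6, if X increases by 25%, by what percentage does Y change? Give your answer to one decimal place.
281.5%

For Y = 2X^6:
If X → X(1 + 0.25)
Then Y → Y · (1 + 0.25)^6
     ≈ Y · 3.8147

Percentage change = ((1 + 0.25)^6 − 1) × 100% ≈ 281.5%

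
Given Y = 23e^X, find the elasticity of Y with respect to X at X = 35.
Elasticity = 35

Elasticity = (dY/dX) · (X/Y)

dY/dX = 23·e^X
At X = 35: dY/dX = 23·e^35, Y = 23·e^35

Elasticity = (23·e^35) · (35 / (23·e^35)) = 35

Interpretation: for a small percentage change in X, the percentage change in Y is approximately 35.00 times as large.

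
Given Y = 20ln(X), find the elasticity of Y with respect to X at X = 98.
Elasticity = 1/ln(98) ≈ 0.2181

Elasticity = (dY/dX) · (X/Y)

dY/dX = 20/X
At X = 98: dY/dX = 10/49, Y = 20·ln(98)

Elasticity = (10/49) · (98 / (20·ln(98))) = 1/ln(98) ≈ 0.2181

Interpretation: for a small percentage change in X, the percentage change in Y is approximately 0.22 times as large.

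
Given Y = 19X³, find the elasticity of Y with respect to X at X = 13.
Elasticity = 3

Elasticity = (dY/dX) · (X/Y)

dY/dX = 57·X²
At X = 13: dY/dX = 9633, Y = 41743

Elasticity = 9633 · (13 / 41743) = 3

Interpretation: for a small percentage change in X, the percentage change in Y is approximately 3.00 times as large.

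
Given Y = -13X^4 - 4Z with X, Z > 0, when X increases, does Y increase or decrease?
Y decreases

Taking the partial derivative:
∂Y/∂X = -52X^3

∂Y/∂X = -52X^3 < 0 (assuming positive values)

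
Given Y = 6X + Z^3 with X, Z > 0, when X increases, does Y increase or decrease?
Y increases

Taking the partial derivative:
∂Y/∂X = 6

∂Y/∂X = 6 > 0 (assuming positive values)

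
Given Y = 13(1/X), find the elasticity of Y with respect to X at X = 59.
Elasticity = -1

Elasticity = (dY/dX) · (X/Y)

dY/dX = -13/X²
At X = 59: dY/dX = -13/3481, Y = 13/59

Elasticity = (-13/3481) · (59 / (13/59)) = -1

Interpretation: for a small percentage change in X, the percentage change in Y is approximately -1.00 times as large.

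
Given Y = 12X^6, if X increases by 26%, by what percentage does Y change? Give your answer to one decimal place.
300.2%

For Y = 12X^6:
If X → X(1 + 0.26)
Then Y → Y · (1 + 0.26)^6
     ≈ Y · 4.0015

Percentage change = ((1 + 0.26)^6 − 1) × 100% ≈ 300.2%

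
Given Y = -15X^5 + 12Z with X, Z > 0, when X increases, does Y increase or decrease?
Y decreases

Taking the partial derivative:
∂Y/∂X = -75X^4

∂Y/∂X = -75X^4 < 0 (assuming positive values)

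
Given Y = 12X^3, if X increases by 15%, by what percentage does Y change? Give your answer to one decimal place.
52.1%

For Y = 12X^3:
If X → X(1 + 0.15)
Then Y → Y · (1 + 0.15)^3
     ≈ Y · 1.5209

Percentage change = ((1 + 0.15)^3 − 1) × 100% ≈ 52.1%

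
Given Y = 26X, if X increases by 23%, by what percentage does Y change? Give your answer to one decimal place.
23.0%

For Y = 26X:
If X → X(1 + 0.23)
Then Y → Y · (1 + 0.23)^1
     = Y · 1.2300

Percentage change = ((1 + 0.23)^1 − 1) × 100% = 23.0%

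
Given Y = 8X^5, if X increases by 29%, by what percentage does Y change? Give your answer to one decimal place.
257.2%

For Y = 8X^5:
If X → X(1 + 0.29)
Then Y → Y · (1 + 0.29)^5
     ≈ Y · 3.5723

Percentage change = ((1 + 0.29)^5 − 1) × 100% ≈ 257.2%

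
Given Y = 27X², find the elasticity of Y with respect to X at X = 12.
Elasticity = 2

Elasticity = (dY/dX) · (X/Y)

dY/dX = 54·X
At X = 12: dY/dX = 648, Y = 3888

Elasticity = 648 · (12 / 3888) = 2

Interpretation: for a small percentage change in X, the percentage change in Y is approximately 2.00 times as large.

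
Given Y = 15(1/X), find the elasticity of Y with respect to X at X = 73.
Elasticity = -1

Elasticity = (dY/dX) · (X/Y)

dY/dX = -15/X²
At X = 73: dY/dX = -15/5329, Y = 15/73

Elasticity = (-15/5329) · (73 / (15/73)) = -1

Interpretation: for a small percentage change in X, the percentage change in Y is approximately -1.00 times as large.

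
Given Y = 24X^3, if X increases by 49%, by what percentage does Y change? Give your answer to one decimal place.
230.8%

For Y = 24X^3:
If X → X(1 + 0.49)
Then Y → Y · (1 + 0.49)^3
     ≈ Y · 3.3079

Percentage change = ((1 + 0.49)^3 − 1) × 100% ≈ 230.8%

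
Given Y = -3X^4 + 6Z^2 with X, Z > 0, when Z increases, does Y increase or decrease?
Y increases

Taking the partial derivative:
∂Y/∂Z = 12Z

∂Y/∂Z = 12Z > 0 (assuming positive values)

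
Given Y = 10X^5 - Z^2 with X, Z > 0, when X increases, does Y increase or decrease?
Y increases

Taking the partial derivative:
∂Y/∂X = 50X^4

∂Y/∂X = 50X^4 > 0 (assuming positive values)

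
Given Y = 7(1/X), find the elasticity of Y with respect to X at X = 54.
Elasticity = -1

Elasticity = (dY/dX) · (X/Y)

dY/dX = -7/X²
At X = 54: dY/dX = -7/2916, Y = 7/54

Elasticity = (-7/2916) · (54 / (7/54)) = -1

Interpretation: for a small percentage change in X, the percentage change in Y is approximately -1.00 times as large.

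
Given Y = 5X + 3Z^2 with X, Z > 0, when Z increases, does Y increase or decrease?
Y increases

Taking the partial derivative:
∂Y/∂Z = 6Z

∂Y/∂Z = 6Z > 0 (assuming positive values)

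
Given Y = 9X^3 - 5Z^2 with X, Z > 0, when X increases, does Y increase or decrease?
Y increases

Taking the partial derivative:
∂Y/∂X = 27X^2

∂Y/∂X = 27X^2 > 0 (assuming positive values)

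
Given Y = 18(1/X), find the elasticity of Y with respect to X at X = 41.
Elasticity = -1

Elasticity = (dY/dX) · (X/Y)

dY/dX = -18/X²
At X = 41: dY/dX = -18/1681, Y = 18/41

Elasticity = (-18/1681) · (41 / (18/41)) = -1

Interpretation: for a small percentage change in X, the percentage change in Y is approximately -1.00 times as large.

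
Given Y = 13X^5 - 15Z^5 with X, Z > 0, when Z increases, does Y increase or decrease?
Y decreases

Taking the partial derivative:
∂Y/∂Z = -75Z^4

∂Y/∂Z = -75Z^4 < 0 (assuming positive values)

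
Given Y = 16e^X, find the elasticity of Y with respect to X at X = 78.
Elasticity = 78

Elasticity = (dY/dX) · (X/Y)

dY/dX = 16·e^X
At X = 78: dY/dX = 16·e^78, Y = 16·e^78

Elasticity = (16·e^78) · (78 / (16·e^78)) = 78

Interpretation: for a small percentage change in X, the percentage change in Y is approximately 78.00 times as large.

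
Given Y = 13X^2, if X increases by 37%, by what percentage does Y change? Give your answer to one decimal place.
87.7%

For Y = 13X^2:
If X → X(1 + 0.37)
Then Y → Y · (1 + 0.37)^2
     = Y · 1.8769

Percentage change = ((1 + 0.37)^2 − 1) × 100% ≈ 87.7%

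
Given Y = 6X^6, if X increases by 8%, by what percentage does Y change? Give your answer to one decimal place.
58.7%

For Y = 6X^6:
If X → X(1 + 0.08)
Then Y → Y · (1 + 0.08)^6
     ≈ Y · 1.5869

Percentage change = ((1 + 0.08)^6 − 1) × 100% ≈ 58.7%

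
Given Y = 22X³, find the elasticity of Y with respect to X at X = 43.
Elasticity = 3

Elasticity = (dY/dX) · (X/Y)

dY/dX = 66·X²
At X = 43: dY/dX = 122034, Y = 1749154

Elasticity = 122034 · (43 / 1749154) = 3

Interpretation: for a small percentage change in X, the percentage change in Y is approximately 3.00 times as large.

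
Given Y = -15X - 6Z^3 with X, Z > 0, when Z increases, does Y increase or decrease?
Y decreases

Taking the partial derivative:
∂Y/∂Z = -18Z^2

∂Y/∂Z = -18Z^2 < 0 (assuming positive values)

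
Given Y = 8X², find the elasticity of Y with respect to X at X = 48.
Elasticity = 2

Elasticity = (dY/dX) · (X/Y)

dY/dX = 16·X
At X = 48: dY/dX = 768, Y = 18432

Elasticity = 768 · (48 / 18432) = 2

Interpretation: for a small percentage change in X, the percentage change in Y is approximately 2.00 times as large.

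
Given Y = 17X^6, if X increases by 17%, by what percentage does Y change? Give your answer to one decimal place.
156.5%

For Y = 17X^6:
If X → X(1 + 0.17)
Then Y → Y · (1 + 0.17)^6
     ≈ Y · 2.5652

Percentage change = ((1 + 0.17)^6 − 1) × 100% ≈ 156.5%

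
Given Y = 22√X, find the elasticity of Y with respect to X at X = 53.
Elasticity = 1/2

Elasticity = (dY/dX) · (X/Y)

dY/dX = 11/√X
At X = 53: dY/dX = 11·√53/53, Y = 22·√53

Elasticity = (11·√53/53) · (53 / (22·√53)) = 1/2

Interpretation: for a small percentage change in X, the percentage change in Y is approximately 0.50 times as large.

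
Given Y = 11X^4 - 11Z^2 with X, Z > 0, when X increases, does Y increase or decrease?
Y increases

Taking the partial derivative:
∂Y/∂X = 44X^3

∂Y/∂X = 44X^3 > 0 (assuming positive values)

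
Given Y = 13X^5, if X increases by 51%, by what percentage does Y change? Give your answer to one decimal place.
685.0%

For Y = 13X^5:
If X → X(1 + 0.51)
Then Y → Y · (1 + 0.51)^5
     ≈ Y · 7.8503

Percentage change = ((1 + 0.51)^5 − 1) × 100% ≈ 685.0%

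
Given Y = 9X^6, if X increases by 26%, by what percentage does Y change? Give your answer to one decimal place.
300.2%

For Y = 9X^6:
If X → X(1 + 0.26)
Then Y → Y · (1 + 0.26)^6
     ≈ Y · 4.0015

Percentage change = ((1 + 0.26)^6 − 1) × 100% ≈ 300.2%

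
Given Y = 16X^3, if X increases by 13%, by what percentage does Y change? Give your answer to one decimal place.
44.3%

For Y = 16X^3:
If X → X(1 + 0.13)
Then Y → Y · (1 + 0.13)^3
     ≈ Y · 1.4429

Percentage change = ((1 + 0.13)^3 − 1) × 100% ≈ 44.3%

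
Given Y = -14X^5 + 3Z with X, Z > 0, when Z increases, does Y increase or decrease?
Y increases

Taking the partial derivative:
∂Y/∂Z = 3

∂Y/∂Z = 3 > 0 (assuming positive values)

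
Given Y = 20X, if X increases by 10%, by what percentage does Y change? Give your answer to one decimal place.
10.0%

For Y = 20X:
If X → X(1 + 0.1)
Then Y → Y · (1 + 0.1)^1
     = Y · 1.1000

Percentage change = ((1 + 0.1)^1 − 1) × 100% = 10.0%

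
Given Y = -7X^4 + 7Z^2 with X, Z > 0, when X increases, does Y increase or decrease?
Y decreases

Taking the partial derivative:
∂Y/∂X = -28X^3

∂Y/∂X = -28X^3 < 0 (assuming positive values)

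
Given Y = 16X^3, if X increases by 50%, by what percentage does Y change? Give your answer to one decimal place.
237.5%

For Y = 16X^3:
If X → X(1 + 0.5)
Then Y → Y · (1 + 0.5)^3
     = Y · 3.3750

Percentage change = ((1 + 0.5)^3 − 1) × 100% = 237.5%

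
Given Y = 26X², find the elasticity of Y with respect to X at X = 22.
Elasticity = 2

Elasticity = (dY/dX) · (X/Y)

dY/dX = 52·X
At X = 22: dY/dX = 1144, Y = 12584

Elasticity = 1144 · (22 / 12584) = 2

Interpretation: for a small percentage change in X, the percentage change in Y is approximately 2.00 times as large.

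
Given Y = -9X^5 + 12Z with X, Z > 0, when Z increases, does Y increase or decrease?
Y increases

Taking the partial derivative:
∂Y/∂Z = 12

∂Y/∂Z = 12 > 0 (assuming positive values)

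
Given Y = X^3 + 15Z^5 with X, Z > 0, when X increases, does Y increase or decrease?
Y increases

Taking the partial derivative:
∂Y/∂X = 3X^2

∂Y/∂X = 3X^2 > 0 (assuming positive values)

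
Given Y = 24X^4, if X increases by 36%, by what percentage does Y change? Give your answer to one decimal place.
242.1%

For Y = 24X^4:
If X → X(1 + 0.36)
Then Y → Y · (1 + 0.36)^4
     ≈ Y · 3.4210

Percentage change = ((1 + 0.36)^4 − 1) × 100% ≈ 242.1%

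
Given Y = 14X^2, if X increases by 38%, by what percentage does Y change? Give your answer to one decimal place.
90.4%

For Y = 14X^2:
If X → X(1 + 0.38)
Then Y → Y · (1 + 0.38)^2
     = Y · 1.9044

Percentage change = ((1 + 0.38)^2 − 1) × 100% ≈ 90.4%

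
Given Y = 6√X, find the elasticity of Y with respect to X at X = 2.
Elasticity = 1/2

Elasticity = (dY/dX) · (X/Y)

dY/dX = 3/√X
At X = 2: dY/dX = 3·√2/2, Y = 6·√2

Elasticity = (3·√2/2) · (2 / (6·√2)) = 1/2

Interpretation: for a small percentage change in X, the percentage change in Y is approximately 0.50 times as large.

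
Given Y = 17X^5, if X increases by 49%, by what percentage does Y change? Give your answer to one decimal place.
634.4%

For Y = 17X^5:
If X → X(1 + 0.49)
Then Y → Y · (1 + 0.49)^5
     ≈ Y · 7.3440

Percentage change = ((1 + 0.49)^5 − 1) × 100% ≈ 634.4%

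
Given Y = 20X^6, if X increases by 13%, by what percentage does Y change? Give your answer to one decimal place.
108.2%

For Y = 20X^6:
If X → X(1 + 0.13)
Then Y → Y · (1 + 0.13)^6
     ≈ Y · 2.0820

Percentage change = ((1 + 0.13)^6 − 1) × 100% ≈ 108.2%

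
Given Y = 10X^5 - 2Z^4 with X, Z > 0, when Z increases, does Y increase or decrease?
Y decreases

Taking the partial derivative:
∂Y/∂Z = -8Z^3

∂Y/∂Z = -8Z^3 < 0 (assuming positive values)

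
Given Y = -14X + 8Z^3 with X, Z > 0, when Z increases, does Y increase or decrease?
Y increases

Taking the partial derivative:
∂Y/∂Z = 24Z^2

∂Y/∂Z = 24Z^2 > 0 (assuming positive values)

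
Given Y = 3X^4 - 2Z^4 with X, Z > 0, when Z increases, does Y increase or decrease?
Y decreases

Taking the partial derivative:
∂Y/∂Z = -8Z^3

∂Y/∂Z = -8Z^3 < 0 (assuming positive values)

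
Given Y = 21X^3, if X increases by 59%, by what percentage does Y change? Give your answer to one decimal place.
302.0%

For Y = 21X^3:
If X → X(1 + 0.59)
Then Y → Y · (1 + 0.59)^3
     ≈ Y · 4.0197

Percentage change = ((1 + 0.59)^3 − 1) × 100% ≈ 302.0%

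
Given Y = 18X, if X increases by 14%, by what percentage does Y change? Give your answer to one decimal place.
14.0%

For Y = 18X:
If X → X(1 + 0.14)
Then Y → Y · (1 + 0.14)^1
     = Y · 1.1400

Percentage change = ((1 + 0.14)^1 − 1) × 100% = 14.0%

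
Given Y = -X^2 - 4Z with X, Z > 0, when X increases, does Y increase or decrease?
Y decreases

Taking the partial derivative:
∂Y/∂X = -2X

∂Y/∂X = -2X < 0 (assuming positive values)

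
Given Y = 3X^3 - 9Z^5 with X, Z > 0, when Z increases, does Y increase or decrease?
Y decreases

Taking the partial derivative:
∂Y/∂Z = -45Z^4

∂Y/∂Z = -45Z^4 < 0 (assuming positive values)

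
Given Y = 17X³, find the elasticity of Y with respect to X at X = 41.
Elasticity = 3

Elasticity = (dY/dX) · (X/Y)

dY/dX = 51·X²
At X = 41: dY/dX = 85731, Y = 1171657

Elasticity = 85731 · (41 / 1171657) = 3

Interpretation: for a small percentage change in X, the percentage change in Y is approximately 3.00 times as large.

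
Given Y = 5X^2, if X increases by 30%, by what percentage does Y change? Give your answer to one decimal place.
69.0%

For Y = 5X^2:
If X → X(1 + 0.3)
Then Y → Y · (1 + 0.3)^2
     = Y · 1.6900

Percentage change = ((1 + 0.3)^2 − 1) × 100% = 69.0%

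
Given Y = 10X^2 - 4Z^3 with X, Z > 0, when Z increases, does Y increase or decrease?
Y decreases

Taking the partial derivative:
∂Y/∂Z = -12Z^2

∂Y/∂Z = -12Z^2 < 0 (assuming positive values)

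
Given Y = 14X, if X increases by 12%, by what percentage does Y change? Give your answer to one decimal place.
12.0%

For Y = 14X:
If X → X(1 + 0.12)
Then Y → Y · (1 + 0.12)^1
     = Y · 1.1200

Percentage change = ((1 + 0.12)^1 − 1) × 100% = 12.0%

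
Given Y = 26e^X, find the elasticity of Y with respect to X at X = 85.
Elasticity = 85

Elasticity = (dY/dX) · (X/Y)

dY/dX = 26·e^X
At X = 85: dY/dX = 26·e^85, Y = 26·e^85

Elasticity = (26·e^85) · (85 / (26·e^85)) = 85

Interpretation: for a small percentage change in X, the percentage change in Y is approximately 85.00 times as large.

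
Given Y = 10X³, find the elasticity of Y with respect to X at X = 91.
Elasticity = 3

Elasticity = (dY/dX) · (X/Y)

dY/dX = 30·X²
At X = 91: dY/dX = 248430, Y = 7535710

Elasticity = 248430 · (91 / 7535710) = 3

Interpretation: for a small percentage change in X, the percentage change in Y is approximately 3.00 times as large.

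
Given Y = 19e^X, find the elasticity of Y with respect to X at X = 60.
Elasticity = 60

Elasticity = (dY/dX) · (X/Y)

dY/dX = 19·e^X
At X = 60: dY/dX = 19·e^60, Y = 19·e^60

Elasticity = (19·e^60) · (60 / (19·e^60)) = 60

Interpretation: for a small percentage change in X, the percentage change in Y is approximately 60.00 times as large.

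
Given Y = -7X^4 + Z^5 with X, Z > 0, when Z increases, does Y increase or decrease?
Y increases

Taking the partial derivative:
∂Y/∂Z = 5Z^4

∂Y/∂Z = 5Z^4 > 0 (assuming positive values)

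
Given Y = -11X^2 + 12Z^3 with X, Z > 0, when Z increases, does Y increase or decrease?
Y increases

Taking the partial derivative:
∂Y/∂Z = 36Z^2

∂Y/∂Z = 36Z^2 > 0 (assuming positive values)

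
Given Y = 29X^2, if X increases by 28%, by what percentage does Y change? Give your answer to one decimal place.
63.8%

For Y = 29X^2:
If X → X(1 + 0.28)
Then Y → Y · (1 + 0.28)^2
     = Y · 1.6384

Percentage change = ((1 + 0.28)^2 − 1) × 100% ≈ 63.8%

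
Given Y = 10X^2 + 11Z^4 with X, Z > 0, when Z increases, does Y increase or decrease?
Y increases

Taking the partial derivative:
∂Y/∂Z = 44Z^3

∂Y/∂Z = 44Z^3 > 0 (assuming positive values)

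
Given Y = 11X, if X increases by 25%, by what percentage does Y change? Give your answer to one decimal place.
25.0%

For Y = 11X:
If X → X(1 + 0.25)
Then Y → Y · (1 + 0.25)^1
     = Y · 1.2500

Percentage change = ((1 + 0.25)^1 − 1) × 100% = 25.0%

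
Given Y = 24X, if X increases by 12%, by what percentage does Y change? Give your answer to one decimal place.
12.0%

For Y = 24X:
If X → X(1 + 0.12)
Then Y → Y · (1 + 0.12)^1
     = Y · 1.1200

Percentage change = ((1 + 0.12)^1 − 1) × 100% = 12.0%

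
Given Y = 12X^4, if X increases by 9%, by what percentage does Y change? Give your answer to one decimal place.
41.2%

For Y = 12X^4:
If X → X(1 + 0.09)
Then Y → Y · (1 + 0.09)^4
     ≈ Y · 1.4116

Percentage change = ((1 + 0.09)^4 − 1) × 100% ≈ 41.2%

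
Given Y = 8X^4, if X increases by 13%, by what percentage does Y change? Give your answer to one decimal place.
63.0%

For Y = 8X^4:
If X → X(1 + 0.13)
Then Y → Y · (1 + 0.13)^4
     ≈ Y · 1.6305

Percentage change = ((1 + 0.13)^4 − 1) × 100% ≈ 63.0%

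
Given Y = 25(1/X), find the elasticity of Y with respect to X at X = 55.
Elasticity = -1

Elasticity = (dY/dX) · (X/Y)

dY/dX = -25/X²
At X = 55: dY/dX = -1/121, Y = 5/11

Elasticity = (-1/121) · (55 / (5/11)) = -1

Interpretation: for a small percentage change in X, the percentage change in Y is approximately -1.00 times as large.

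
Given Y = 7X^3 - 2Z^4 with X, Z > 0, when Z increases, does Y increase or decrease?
Y decreases

Taking the partial derivative:
∂Y/∂Z = -8Z^3

∂Y/∂Z = -8Z^3 < 0 (assuming positive values)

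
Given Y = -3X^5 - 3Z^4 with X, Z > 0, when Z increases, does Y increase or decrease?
Y decreases

Taking the partial derivative:
∂Y/∂Z = -12Z^3

∂Y/∂Z = -12Z^3 < 0 (assuming positive values)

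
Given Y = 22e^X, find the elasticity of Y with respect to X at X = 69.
Elasticity = 69

Elasticity = (dY/dX) · (X/Y)

dY/dX = 22·e^X
At X = 69: dY/dX = 22·e^69, Y = 22·e^69

Elasticity = (22·e^69) · (69 / (22·e^69)) = 69

Interpretation: for a small percentage change in X, the percentage change in Y is approximately 69.00 times as large.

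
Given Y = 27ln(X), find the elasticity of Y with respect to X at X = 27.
Elasticity = 1/ln(27) ≈ 0.3034

Elasticity = (dY/dX) · (X/Y)

dY/dX = 27/X
At X = 27: dY/dX = 1, Y = 27·ln(27)

Elasticity = 1 · (27 / (27·ln(27))) = 1/ln(27) ≈ 0.3034

Interpretation: for a small percentage change in X, the percentage change in Y is approximately 0.30 times as large.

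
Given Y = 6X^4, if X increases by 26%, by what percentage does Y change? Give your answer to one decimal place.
152.0%

For Y = 6X^4:
If X → X(1 + 0.26)
Then Y → Y · (1 + 0.26)^4
     ≈ Y · 2.5205

Percentage change = ((1 + 0.26)^4 − 1) × 100% ≈ 152.0%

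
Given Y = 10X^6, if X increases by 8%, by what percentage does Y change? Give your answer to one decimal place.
58.7%

For Y = 10X^6:
If X → X(1 + 0.08)
Then Y → Y · (1 + 0.08)^6
     ≈ Y · 1.5869

Percentage change = ((1 + 0.08)^6 − 1) × 100% ≈ 58.7%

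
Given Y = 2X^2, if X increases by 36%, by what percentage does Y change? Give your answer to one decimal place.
85.0%

For Y = 2X^2:
If X → X(1 + 0.36)
Then Y → Y · (1 + 0.36)^2
     = Y · 1.8496

Percentage change = ((1 + 0.36)^2 − 1) × 100% ≈ 85.0%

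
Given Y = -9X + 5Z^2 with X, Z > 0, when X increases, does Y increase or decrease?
Y decreases

Taking the partial derivative:
∂Y/∂X = -9

∂Y/∂X = -9 < 0 (assuming positive values)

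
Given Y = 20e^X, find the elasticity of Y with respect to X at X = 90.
Elasticity = 90

Elasticity = (dY/dX) · (X/Y)

dY/dX = 20·e^X
At X = 90: dY/dX = 20·e^90, Y = 20·e^90

Elasticity = (20·e^90) · (90 / (20·e^90)) = 90

Interpretation: for a small percentage change in X, the percentage change in Y is approximately 90.00 times as large.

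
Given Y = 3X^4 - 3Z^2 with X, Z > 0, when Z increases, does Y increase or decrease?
Y decreases

Taking the partial derivative:
∂Y/∂Z = -6Z

∂Y/∂Z = -6Z < 0 (assuming positive values)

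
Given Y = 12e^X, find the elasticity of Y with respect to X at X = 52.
Elasticity = 52

Elasticity = (dY/dX) · (X/Y)

dY/dX = 12·e^X
At X = 52: dY/dX = 12·e^52, Y = 12·e^52

Elasticity = (12·e^52) · (52 / (12·e^52)) = 52

Interpretation: for a small percentage change in X, the percentage change in Y is approximately 52.00 times as large.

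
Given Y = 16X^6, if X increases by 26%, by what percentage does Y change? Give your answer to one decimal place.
300.2%

For Y = 16X^6:
If X → X(1 + 0.26)
Then Y → Y · (1 + 0.26)^6
     ≈ Y · 4.0015

Percentage change = ((1 + 0.26)^6 − 1) × 100% ≈ 300.2%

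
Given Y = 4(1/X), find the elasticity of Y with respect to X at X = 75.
Elasticity = -1

Elasticity = (dY/dX) · (X/Y)

dY/dX = -4/X²
At X = 75: dY/dX = -4/5625, Y = 4/75

Elasticity = (-4/5625) · (75 / (4/75)) = -1

Interpretation: for a small percentage change in X, the percentage change in Y is approximately -1.00 times as large.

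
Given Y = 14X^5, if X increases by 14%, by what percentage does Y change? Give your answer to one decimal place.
92.5%

For Y = 14X^5:
If X → X(1 + 0.14)
Then Y → Y · (1 + 0.14)^5
     ≈ Y · 1.9254

Percentage change = ((1 + 0.14)^5 − 1) × 100% ≈ 92.5%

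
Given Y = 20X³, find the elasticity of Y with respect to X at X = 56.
Elasticity = 3

Elasticity = (dY/dX) · (X/Y)

dY/dX = 60·X²
At X = 56: dY/dX = 188160, Y = 3512320

Elasticity = 188160 · (56 / 3512320) = 3

Interpretation: for a small percentage change in X, the percentage change in Y is approximately 3.00 times as large.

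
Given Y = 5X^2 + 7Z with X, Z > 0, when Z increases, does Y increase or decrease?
Y increases

Taking the partial derivative:
∂Y/∂Z = 7

∂Y/∂Z = 7 > 0 (assuming positive values)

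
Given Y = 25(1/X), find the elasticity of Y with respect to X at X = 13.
Elasticity = -1

Elasticity = (dY/dX) · (X/Y)

dY/dX = -25/X²
At X = 13: dY/dX = -25/169, Y = 25/13

Elasticity = (-25/169) · (13 / (25/13)) = -1

Interpretation: for a small percentage change in X, the percentage change in Y is approximately -1.00 times as large.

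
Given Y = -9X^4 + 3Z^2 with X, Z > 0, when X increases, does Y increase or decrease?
Y decreases

Taking the partial derivative:
∂Y/∂X = -36X^3

∂Y/∂X = -36X^3 < 0 (assuming positive values)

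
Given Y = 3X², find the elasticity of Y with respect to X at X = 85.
Elasticity = 2

Elasticity = (dY/dX) · (X/Y)

dY/dX = 6·X
At X = 85: dY/dX = 510, Y = 21675

Elasticity = 510 · (85 / 21675) = 2

Interpretation: for a small percentage change in X, the percentage change in Y is approximately 2.00 times as large.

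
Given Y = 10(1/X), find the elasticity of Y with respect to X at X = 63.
Elasticity = -1

Elasticity = (dY/dX) · (X/Y)

dY/dX = -10/X²
At X = 63: dY/dX = -10/3969, Y = 10/63

Elasticity = (-10/3969) · (63 / (10/63)) = -1

Interpretation: for a small percentage change in X, the percentage change in Y is approximately -1.00 times as large.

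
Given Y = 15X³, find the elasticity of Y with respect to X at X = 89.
Elasticity = 3

Elasticity = (dY/dX) · (X/Y)

dY/dX = 45·X²
At X = 89: dY/dX = 356445, Y = 10574535

Elasticity = 356445 · (89 / 10574535) = 3

Interpretation: for a small percentage change in X, the percentage change in Y is approximately 3.00 times as large.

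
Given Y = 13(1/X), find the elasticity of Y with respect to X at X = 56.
Elasticity = -1

Elasticity = (dY/dX) · (X/Y)

dY/dX = -13/X²
At X = 56: dY/dX = -13/3136, Y = 13/56

Elasticity = (-13/3136) · (56 / (13/56)) = -1

Interpretation: for a small percentage change in X, the percentage change in Y is approximately -1.00 times as large.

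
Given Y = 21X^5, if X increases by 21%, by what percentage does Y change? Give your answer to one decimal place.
159.4%

For Y = 21X^5:
If X → X(1 + 0.21)
Then Y → Y · (1 + 0.21)^5
     ≈ Y · 2.5937

Percentage change = ((1 + 0.21)^5 − 1) × 100% ≈ 159.4%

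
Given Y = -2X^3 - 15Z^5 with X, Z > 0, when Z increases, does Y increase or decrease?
Y decreases

Taking the partial derivative:
∂Y/∂Z = -75Z^4

∂Y/∂Z = -75Z^4 < 0 (assuming positive values)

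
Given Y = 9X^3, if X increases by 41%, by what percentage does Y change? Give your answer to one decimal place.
180.3%

For Y = 9X^3:
If X → X(1 + 0.41)
Then Y → Y · (1 + 0.41)^3
     ≈ Y · 2.8032

Percentage change = ((1 + 0.41)^3 − 1) × 100% ≈ 180.3%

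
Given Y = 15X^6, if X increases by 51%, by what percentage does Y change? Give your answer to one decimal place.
1085.4%

For Y = 15X^6:
If X → X(1 + 0.51)
Then Y → Y · (1 + 0.51)^6
     ≈ Y · 11.8539

Percentage change = ((1 + 0.51)^6 − 1) × 100% ≈ 1085.4%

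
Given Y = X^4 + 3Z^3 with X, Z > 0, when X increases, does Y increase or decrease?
Y increases

Taking the partial derivative:
∂Y/∂X = 4X^3

∂Y/∂X = 4X^3 > 0 (assuming positive values)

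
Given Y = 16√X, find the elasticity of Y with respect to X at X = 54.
Elasticity = 1/2

Elasticity = (dY/dX) · (X/Y)

dY/dX = 8/√X
At X = 54: dY/dX = 4·√6/9, Y = 48·√6

Elasticity = (4·√6/9) · (54 / (48·√6)) = 1/2

Interpretation: for a small percentage change in X, the percentage change in Y is approximately 0.50 times as large.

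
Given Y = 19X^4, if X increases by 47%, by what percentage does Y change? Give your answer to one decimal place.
366.9%

For Y = 19X^4:
If X → X(1 + 0.47)
Then Y → Y · (1 + 0.47)^4
     ≈ Y · 4.6695

Percentage change = ((1 + 0.47)^4 − 1) × 100% ≈ 366.9%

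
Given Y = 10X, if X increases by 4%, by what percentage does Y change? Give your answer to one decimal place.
4.0%

For Y = 10X:
If X → X(1 + 0.04)
Then Y → Y · (1 + 0.04)^1
     = Y · 1.0400

Percentage change = ((1 + 0.04)^1 − 1) × 100% = 4.0%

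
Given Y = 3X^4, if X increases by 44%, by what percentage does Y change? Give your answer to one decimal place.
330.0%

For Y = 3X^4:
If X → X(1 + 0.44)
Then Y → Y · (1 + 0.44)^4
     ≈ Y · 4.2998

Percentage change = ((1 + 0.44)^4 − 1) × 100% ≈ 330.0%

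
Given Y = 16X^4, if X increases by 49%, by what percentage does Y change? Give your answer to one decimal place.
392.9%

For Y = 16X^4:
If X → X(1 + 0.49)
Then Y → Y · (1 + 0.49)^4
     ≈ Y · 4.9288

Percentage change = ((1 + 0.49)^4 − 1) × 100% ≈ 392.9%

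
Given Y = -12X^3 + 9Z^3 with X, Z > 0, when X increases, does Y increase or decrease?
Y decreases

Taking the partial derivative:
∂Y/∂X = -36X^2

∂Y/∂X = -36X^2 < 0 (assuming positive values)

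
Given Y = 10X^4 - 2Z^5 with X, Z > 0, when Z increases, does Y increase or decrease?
Y decreases

Taking the partial derivative:
∂Y/∂Z = -10Z^4

∂Y/∂Z = -10Z^4 < 0 (assuming positive values)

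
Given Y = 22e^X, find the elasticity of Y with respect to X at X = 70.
Elasticity = 70

Elasticity = (dY/dX) · (X/Y)

dY/dX = 22·e^X
At X = 70: dY/dX = 22·e^70, Y = 22·e^70

Elasticity = (22·e^70) · (70 / (22·e^70)) = 70

Interpretation: for a small percentage change in X, the percentage change in Y is approximately 70.00 times as large.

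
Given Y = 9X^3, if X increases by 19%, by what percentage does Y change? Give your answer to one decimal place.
68.5%

For Y = 9X^3:
If X → X(1 + 0.19)
Then Y → Y · (1 + 0.19)^3
     ≈ Y · 1.6852

Percentage change = ((1 + 0.19)^3 − 1) × 100% ≈ 68.5%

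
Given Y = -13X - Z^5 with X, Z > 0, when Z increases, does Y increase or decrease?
Y decreases

Taking the partial derivative:
∂Y/∂Z = -5Z^4

∂Y/∂Z = -5Z^4 < 0 (assuming positive values)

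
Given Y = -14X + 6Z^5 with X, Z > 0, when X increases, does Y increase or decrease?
Y decreases

Taking the partial derivative:
∂Y/∂X = -14

∂Y/∂X = -14 < 0 (assuming positive values)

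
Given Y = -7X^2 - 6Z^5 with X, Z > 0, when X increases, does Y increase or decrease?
Y decreases

Taking the partial derivative:
∂Y/∂X = -14X

∂Y/∂X = -14X < 0 (assuming positive values)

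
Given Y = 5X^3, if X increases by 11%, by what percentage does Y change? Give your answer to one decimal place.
36.8%

For Y = 5X^3:
If X → X(1 + 0.11)
Then Y → Y · (1 + 0.11)^3
     ≈ Y · 1.3676

Percentage change = ((1 + 0.11)^3 − 1) × 100% ≈ 36.8%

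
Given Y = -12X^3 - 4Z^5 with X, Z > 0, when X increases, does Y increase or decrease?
Y decreases

Taking the partial derivative:
∂Y/∂X = -36X^2

∂Y/∂X = -36X^2 < 0 (assuming positive values)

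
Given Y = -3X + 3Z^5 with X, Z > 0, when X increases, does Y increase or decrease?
Y decreases

Taking the partial derivative:
∂Y/∂X = -3

∂Y/∂X = -3 < 0 (assuming positive values)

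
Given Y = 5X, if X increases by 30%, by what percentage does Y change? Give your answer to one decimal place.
30.0%

For Y = 5X:
If X → X(1 + 0.3)
Then Y → Y · (1 + 0.3)^1
     = Y · 1.3000

Percentage change = ((1 + 0.3)^1 − 1) × 100% = 30.0%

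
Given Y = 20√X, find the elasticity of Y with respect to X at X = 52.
Elasticity = 1/2

Elasticity = (dY/dX) · (X/Y)

dY/dX = 10/√X
At X = 52: dY/dX = 5·√13/13, Y = 40·√13

Elasticity = (5·√13/13) · (52 / (40·√13)) = 1/2

Interpretation: for a small percentage change in X, the percentage change in Y is approximately 0.50 times as large.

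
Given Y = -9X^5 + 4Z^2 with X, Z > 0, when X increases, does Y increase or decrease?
Y decreases

Taking the partial derivative:
∂Y/∂X = -45X^4

∂Y/∂X = -45X^4 < 0 (assuming positive values)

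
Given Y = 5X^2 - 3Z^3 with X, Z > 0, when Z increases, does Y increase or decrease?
Y decreases

Taking the partial derivative:
∂Y/∂Z = -9Z^2

∂Y/∂Z = -9Z^2 < 0 (assuming positive values)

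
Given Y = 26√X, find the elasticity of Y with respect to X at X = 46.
Elasticity = 1/2

Elasticity = (dY/dX) · (X/Y)

dY/dX = 13/√X
At X = 46: dY/dX = 13·√46/46, Y = 26·√46

Elasticity = (13·√46/46) · (46 / (26·√46)) = 1/2

Interpretation: for a small percentage change in X, the percentage change in Y is approximately 0.50 times as large.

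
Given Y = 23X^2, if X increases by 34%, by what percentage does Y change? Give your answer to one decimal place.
79.6%

For Y = 23X^2:
If X → X(1 + 0.34)
Then Y → Y · (1 + 0.34)^2
     = Y · 1.7956

Percentage change = ((1 + 0.34)^2 − 1) × 100% ≈ 79.6%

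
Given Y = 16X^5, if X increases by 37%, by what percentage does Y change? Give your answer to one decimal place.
382.6%

For Y = 16X^5:
If X → X(1 + 0.37)
Then Y → Y · (1 + 0.37)^5
     ≈ Y · 4.8262

Percentage change = ((1 + 0.37)^5 − 1) × 100% ≈ 382.6%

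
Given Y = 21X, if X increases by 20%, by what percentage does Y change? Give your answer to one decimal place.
20.0%

For Y = 21X:
If X → X(1 + 0.2)
Then Y → Y · (1 + 0.2)^1
     = Y · 1.2000

Percentage change = ((1 + 0.2)^1 − 1) × 100% = 20.0%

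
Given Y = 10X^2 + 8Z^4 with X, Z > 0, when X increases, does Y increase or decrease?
Y increases

Taking the partial derivative:
∂Y/∂X = 20X

∂Y/∂X = 20X > 0 (assuming positive values)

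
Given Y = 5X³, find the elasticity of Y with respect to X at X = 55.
Elasticity = 3

Elasticity = (dY/dX) · (X/Y)

dY/dX = 15·X²
At X = 55: dY/dX = 45375, Y = 831875

Elasticity = 45375 · (55 / 831875) = 3

Interpretation: for a small percentage change in X, the percentage change in Y is approximately 3.00 times as large.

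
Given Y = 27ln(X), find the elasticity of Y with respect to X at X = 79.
Elasticity = 1/ln(79) ≈ 0.2289

Elasticity = (dY/dX) · (X/Y)

dY/dX = 27/X
At X = 79: dY/dX = 27/79, Y = 27·ln(79)

Elasticity = (27/79) · (79 / (27·ln(79))) = 1/ln(79) ≈ 0.2289

Interpretation: for a small percentage change in X, the percentage change in Y is approximately 0.23 times as large.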